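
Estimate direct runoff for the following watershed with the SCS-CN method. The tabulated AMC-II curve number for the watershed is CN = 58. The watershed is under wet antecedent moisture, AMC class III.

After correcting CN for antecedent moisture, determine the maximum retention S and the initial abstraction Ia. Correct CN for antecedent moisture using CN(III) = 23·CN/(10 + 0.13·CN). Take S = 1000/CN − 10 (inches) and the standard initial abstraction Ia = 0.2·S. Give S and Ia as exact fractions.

S = 2100/667 in ≈ 3.148 in; Ia = 420/667 in ≈ 0.630 in

CN(III) from CN(II)=58: (23·58)/(10 + 0.13·58) = 66700/877 ≈ 76.055
S = 1000/(66700/877) − 10 = 2100/667 in ≈ 3.148 in
Initial abstraction Ia = S/5 = (2100/667)/5 = 420/667 ≈ 0.630 in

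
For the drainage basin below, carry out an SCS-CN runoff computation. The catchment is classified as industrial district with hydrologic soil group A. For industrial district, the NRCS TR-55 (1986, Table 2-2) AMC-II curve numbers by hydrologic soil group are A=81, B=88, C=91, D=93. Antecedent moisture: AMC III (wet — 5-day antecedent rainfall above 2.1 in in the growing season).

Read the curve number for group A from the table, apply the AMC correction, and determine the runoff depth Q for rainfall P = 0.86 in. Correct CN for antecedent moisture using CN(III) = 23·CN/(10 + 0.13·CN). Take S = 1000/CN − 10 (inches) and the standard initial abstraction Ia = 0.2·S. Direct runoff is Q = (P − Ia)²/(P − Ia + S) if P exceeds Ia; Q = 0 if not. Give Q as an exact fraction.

Q = 3734309881/14541553350 in ≈ 0.257 in

NRCS table: industrial district, soil group A → CN(II) = 81
Wet (AMC III): CN(III) = 23·81/(10 + 0.13·81) = 1863/(2053/100) = 186300/2053 ≈ 90.745
Retention S: 1000/CN − 10 with CN=90.745 → S = 1900/1863 ≈ 1.020 in
Ia = 0.2·(1900/1863) = 380/1863 in ≈ 0.204 in
Excess rainfall: 0.860 − 0.204 = 0.656 in; P > Ia so Q > 0
Runoff Q = (P−Ia)²/(P−Ia+S) = (0.656)²/(0.656+1.020) = 3734309881/14541553350 ≈ 0.257 in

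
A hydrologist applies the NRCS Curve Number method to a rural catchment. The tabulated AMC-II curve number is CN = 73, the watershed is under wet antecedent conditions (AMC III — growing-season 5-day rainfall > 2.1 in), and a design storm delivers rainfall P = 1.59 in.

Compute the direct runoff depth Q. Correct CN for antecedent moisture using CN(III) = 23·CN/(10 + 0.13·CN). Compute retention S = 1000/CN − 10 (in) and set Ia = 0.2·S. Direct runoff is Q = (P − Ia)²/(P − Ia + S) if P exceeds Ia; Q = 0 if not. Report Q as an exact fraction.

CN(III) from CN(II)=73: (23·73)/(10 + 0.13·73) = 167900/1949 ≈ 86.147
Max retention: S = 1000/(167900/1949) − 10 = 2700/1679 in (≈ 1.608 in)
Ia = 0.2S: 0.2·1.608 = 0.322 in (exactly 540/1679)
Excess rainfall: 1.590 − 0.322 = 1.268 in; P > Ia so Q > 0
Q = (212961/167900)²/((212961/167900) + 2700/1679) = (45352387521/28190410000)/(482961/167900) = 15117462507/27029717300 in ≈ 0.559 in

Q = 15117462507/27029717300 in ≈ 0.559 in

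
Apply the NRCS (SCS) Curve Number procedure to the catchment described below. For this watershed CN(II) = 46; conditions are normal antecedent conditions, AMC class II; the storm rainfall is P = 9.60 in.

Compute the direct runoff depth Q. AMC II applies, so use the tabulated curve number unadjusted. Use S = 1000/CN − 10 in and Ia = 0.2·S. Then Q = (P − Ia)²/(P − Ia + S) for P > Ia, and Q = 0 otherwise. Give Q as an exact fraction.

CN(II) = 46; AMC II needs no correction.
Retention S: 1000/CN − 10 with CN=46.000 → S = 270/23 ≈ 11.739 in
Ia = 0.2·(270/23) = 54/23 in ≈ 2.348 in
P − Ia = 9.600 − 2.348 = 834/115 ≈ 7.252 in (> 0, runoff occurs)
Runoff Q = (P−Ia)²/(P−Ia+S) = (7.252)²/(7.252+11.739) = 57963/20930 ≈ 2.769 in

Q = 57963/20930 in ≈ 2.769 in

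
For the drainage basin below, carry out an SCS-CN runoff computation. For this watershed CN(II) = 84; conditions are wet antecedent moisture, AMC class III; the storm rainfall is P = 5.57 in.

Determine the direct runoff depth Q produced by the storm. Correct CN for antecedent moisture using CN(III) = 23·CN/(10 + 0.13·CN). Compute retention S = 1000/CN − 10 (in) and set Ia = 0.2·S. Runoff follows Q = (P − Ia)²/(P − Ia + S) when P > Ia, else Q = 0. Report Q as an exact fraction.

Wet (AMC III): CN(III) = 23·84/(10 + 0.13·84) = 1932/(523/25) = 48300/523 ≈ 92.352
S = 1000/(48300/523) − 10 = 400/483 in ≈ 0.828 in
Ia = 0.2S: 0.2·0.828 = 0.166 in (exactly 80/483)
Since P=5.570 > Ia=0.166: effective rainfall P−Ia = 261031/48300 in
Q: (261031/48300)² ÷ (301031/48300) = 68137182961/14539797300 in (≈ 4.686 in)

Q = 68137182961/14539797300 in ≈ 4.686 in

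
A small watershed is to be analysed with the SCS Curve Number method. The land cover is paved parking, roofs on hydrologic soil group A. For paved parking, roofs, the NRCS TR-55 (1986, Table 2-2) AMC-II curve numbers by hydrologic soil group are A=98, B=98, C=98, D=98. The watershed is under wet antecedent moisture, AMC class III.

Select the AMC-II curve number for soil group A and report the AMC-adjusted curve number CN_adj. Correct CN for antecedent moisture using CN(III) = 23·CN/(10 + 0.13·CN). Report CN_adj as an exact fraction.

NRCS table: paved parking, roofs, soil group A → CN(II) = 98
Wet (AMC III): CN(III) = 23·98/(10 + 0.13·98) = 2254/(1137/50) = 112700/1137 ≈ 99.120

CN_adj = 112700/1137 ≈ 99.120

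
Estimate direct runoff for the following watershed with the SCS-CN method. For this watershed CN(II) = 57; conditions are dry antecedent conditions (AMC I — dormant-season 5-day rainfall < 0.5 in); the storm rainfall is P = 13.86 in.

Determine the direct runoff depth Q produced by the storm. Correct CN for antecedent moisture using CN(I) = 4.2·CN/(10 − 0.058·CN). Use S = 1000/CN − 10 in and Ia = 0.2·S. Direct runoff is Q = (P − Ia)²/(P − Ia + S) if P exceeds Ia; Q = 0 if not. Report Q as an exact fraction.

Q = 377636059441/101117831850 in ≈ 3.735 in

CN(I) from CN(II)=57: (4.2·57)/(10 − 0.058·57) = 119700/3347 ≈ 35.763
Max retention: S = 1000/(119700/3347) − 10 = 21500/1197 in (≈ 17.962 in)
Ia = 0.2·(21500/1197) = 4300/1197 in ≈ 3.592 in
Since P=13.860 > Ia=3.592: effective rainfall P−Ia = 614521/59850 in
Runoff Q = (P−Ia)²/(P−Ia+S) = (10.268)²/(10.268+17.962) = 377636059441/101117831850 ≈ 3.735 in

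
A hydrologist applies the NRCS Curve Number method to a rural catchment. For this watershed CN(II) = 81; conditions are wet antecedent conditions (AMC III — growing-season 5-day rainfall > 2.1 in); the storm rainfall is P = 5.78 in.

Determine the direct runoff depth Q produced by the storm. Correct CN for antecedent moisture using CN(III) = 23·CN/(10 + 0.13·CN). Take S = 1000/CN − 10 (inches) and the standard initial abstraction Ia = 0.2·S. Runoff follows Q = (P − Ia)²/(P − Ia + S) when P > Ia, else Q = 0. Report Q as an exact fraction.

Q = 269783631649/57232012050 in ≈ 4.714 in

Wet (AMC III): CN(III) = 23·81/(10 + 0.13·81) = 1863/(2053/100) = 186300/2053 ≈ 90.745
Retention S: 1000/CN − 10 with CN=90.745 → S = 1900/1863 ≈ 1.020 in
Initial abstraction Ia = S/5 = (1900/1863)/5 = 380/1863 ≈ 0.204 in
Since P=5.780 > Ia=0.204: effective rainfall P−Ia = 519407/93150 in
Runoff Q = (P−Ia)²/(P−Ia+S) = (5.576)²/(5.576+1.020) = 269783631649/57232012050 ≈ 4.714 in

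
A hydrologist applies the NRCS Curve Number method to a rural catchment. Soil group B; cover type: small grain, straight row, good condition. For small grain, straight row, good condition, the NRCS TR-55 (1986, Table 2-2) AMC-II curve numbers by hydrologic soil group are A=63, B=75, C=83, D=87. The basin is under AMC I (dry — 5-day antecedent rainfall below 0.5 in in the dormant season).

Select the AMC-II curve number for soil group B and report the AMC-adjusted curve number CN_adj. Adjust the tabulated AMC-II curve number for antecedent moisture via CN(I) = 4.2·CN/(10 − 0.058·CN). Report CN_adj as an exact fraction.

NRCS table: small grain, straight row, good condition, soil group B → CN(II) = 75
CN(I) from CN(II)=75: (4.2·75)/(10 − 0.058·75) = 6300/113 ≈ 55.752

CN_adj = 6300/113 ≈ 55.752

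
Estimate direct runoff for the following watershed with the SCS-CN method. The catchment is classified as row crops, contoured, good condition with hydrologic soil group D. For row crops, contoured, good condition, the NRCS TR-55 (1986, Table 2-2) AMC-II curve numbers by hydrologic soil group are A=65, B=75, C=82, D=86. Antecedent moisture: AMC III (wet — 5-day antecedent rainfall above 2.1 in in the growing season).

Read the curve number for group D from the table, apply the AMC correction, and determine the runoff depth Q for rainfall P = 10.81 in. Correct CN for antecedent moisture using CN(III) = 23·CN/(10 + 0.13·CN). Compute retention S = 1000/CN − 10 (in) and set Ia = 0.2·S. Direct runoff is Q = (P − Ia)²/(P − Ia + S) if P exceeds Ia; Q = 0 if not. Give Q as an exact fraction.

NRCS table: row crops, contoured, good condition, soil group D → CN(II) = 86
Wet (AMC III): CN(III) = 23·86/(10 + 0.13·86) = 1978/(1059/50) = 98900/1059 ≈ 93.390
Retention S: 1000/CN − 10 with CN=93.390 → S = 700/989 ≈ 0.708 in
Initial abstraction Ia = S/5 = (700/989)/5 = 140/989 ≈ 0.142 in
Since P=10.810 > Ia=0.142: effective rainfall P−Ia = 1055109/98900 in
Q: (1055109/98900)² ÷ (1125109/98900) = 1113255001881/111273280100 in (≈ 10.005 in)

Q = 1113255001881/111273280100 in ≈ 10.005 in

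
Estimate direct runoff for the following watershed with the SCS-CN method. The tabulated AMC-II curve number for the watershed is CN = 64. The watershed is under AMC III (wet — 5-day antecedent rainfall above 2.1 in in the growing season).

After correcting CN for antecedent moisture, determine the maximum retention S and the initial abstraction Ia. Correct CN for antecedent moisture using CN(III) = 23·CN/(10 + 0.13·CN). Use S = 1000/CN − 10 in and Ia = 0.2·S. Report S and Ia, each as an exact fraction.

S = 225/92 in ≈ 2.446 in; Ia = 45/92 in ≈ 0.489 in

CN(III) from CN(II)=64: (23·64)/(10 + 0.13·64) = 18400/229 ≈ 80.349
S = 1000/(18400/229) − 10 = 225/92 in ≈ 2.446 in
Initial abstraction Ia = S/5 = (225/92)/5 = 45/92 ≈ 0.489 in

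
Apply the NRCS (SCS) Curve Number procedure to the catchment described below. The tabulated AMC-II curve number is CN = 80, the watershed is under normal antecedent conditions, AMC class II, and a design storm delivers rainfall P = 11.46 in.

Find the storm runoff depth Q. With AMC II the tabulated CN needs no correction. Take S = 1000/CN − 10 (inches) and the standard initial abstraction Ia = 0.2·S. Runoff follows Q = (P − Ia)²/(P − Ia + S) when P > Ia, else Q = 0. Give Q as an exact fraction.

Q = 150152/16825 in ≈ 8.924 in

Average conditions: CN = 80 (no AMC adjustment).
Retention S: 1000/CN − 10 with CN=80.000 → S = 5/2 ≈ 2.500 in
Ia = 0.2·(5/2) = 1/2 in ≈ 0.500 in
P − Ia = 11.460 − 0.500 = 274/25 ≈ 10.960 in (> 0, runoff occurs)
Runoff Q = (P−Ia)²/(P−Ia+S) = (10.960)²/(10.960+2.500) = 150152/16825 ≈ 8.924 in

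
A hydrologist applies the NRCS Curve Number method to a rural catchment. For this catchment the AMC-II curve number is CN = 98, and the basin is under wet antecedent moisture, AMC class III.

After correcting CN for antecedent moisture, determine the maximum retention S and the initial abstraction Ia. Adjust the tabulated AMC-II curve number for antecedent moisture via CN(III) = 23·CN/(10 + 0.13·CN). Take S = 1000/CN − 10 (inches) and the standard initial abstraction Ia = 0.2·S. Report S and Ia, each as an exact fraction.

Wet (AMC III): CN(III) = 23·98/(10 + 0.13·98) = 2254/(1137/50) = 112700/1137 ≈ 99.120
Retention S: 1000/CN − 10 with CN=99.120 → S = 100/1127 ≈ 0.089 in
Ia = 0.2S: 0.2·0.089 = 0.018 in (exactly 20/1127)

S = 100/1127 in ≈ 0.089 in; Ia = 20/1127 in ≈ 0.018 in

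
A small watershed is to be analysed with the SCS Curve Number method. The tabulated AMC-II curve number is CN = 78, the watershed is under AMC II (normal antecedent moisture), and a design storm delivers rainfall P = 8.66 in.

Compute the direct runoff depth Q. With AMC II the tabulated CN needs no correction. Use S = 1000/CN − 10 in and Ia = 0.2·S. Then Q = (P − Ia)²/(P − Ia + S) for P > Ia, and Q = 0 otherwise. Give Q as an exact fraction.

Q = 249229369/41509650 in ≈ 6.004 in

CN(II) = 78; AMC II needs no correction.
S = 1000/78 − 10 = 110/39 in ≈ 2.821 in
Ia = 0.2·(110/39) = 22/39 in ≈ 0.564 in
P − Ia = 8.660 − 0.564 = 15787/1950 ≈ 8.096 in (> 0, runoff occurs)
Runoff Q = (P−Ia)²/(P−Ia+S) = (8.096)²/(8.096+2.821) = 249229369/41509650 ≈ 6.004 in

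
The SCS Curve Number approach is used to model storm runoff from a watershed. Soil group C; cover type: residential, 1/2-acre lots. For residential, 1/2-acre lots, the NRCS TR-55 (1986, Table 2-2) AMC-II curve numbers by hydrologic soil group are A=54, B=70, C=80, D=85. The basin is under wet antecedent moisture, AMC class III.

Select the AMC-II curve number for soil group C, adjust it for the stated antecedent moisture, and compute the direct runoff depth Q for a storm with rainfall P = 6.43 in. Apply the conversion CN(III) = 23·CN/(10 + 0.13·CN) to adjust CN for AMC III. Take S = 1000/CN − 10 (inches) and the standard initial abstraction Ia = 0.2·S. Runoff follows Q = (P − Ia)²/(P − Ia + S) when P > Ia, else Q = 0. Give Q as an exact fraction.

NRCS table: residential, 1/2-acre lots, soil group C → CN(II) = 80
Wet (AMC III): CN(III) = 23·80/(10 + 0.13·80) = 1840/(102/5) = 4600/51 ≈ 90.196
Retention S: 1000/CN − 10 with CN=90.196 → S = 25/23 ≈ 1.087 in
Ia = 0.2·(25/23) = 5/23 in ≈ 0.217 in
P − Ia = 6.430 − 0.217 = 14289/2300 ≈ 6.213 in (> 0, runoff occurs)
Runoff Q = (P−Ia)²/(P−Ia+S) = (6.213)²/(6.213+1.087) = 204175521/38614700 ≈ 5.288 in

Q = 204175521/38614700 in ≈ 5.288 in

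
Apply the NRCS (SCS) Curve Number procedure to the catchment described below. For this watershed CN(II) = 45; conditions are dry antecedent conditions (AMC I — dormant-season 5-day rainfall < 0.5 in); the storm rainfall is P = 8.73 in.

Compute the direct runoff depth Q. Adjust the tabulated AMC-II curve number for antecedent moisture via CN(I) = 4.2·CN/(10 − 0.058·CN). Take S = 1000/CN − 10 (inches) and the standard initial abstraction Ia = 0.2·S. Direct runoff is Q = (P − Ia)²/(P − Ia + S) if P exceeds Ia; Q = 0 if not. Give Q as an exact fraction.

Dry (AMC I): CN(I) = 4.2·45/(10 − 0.058·45) = 189/(739/100) = 18900/739 ≈ 25.575
Retention S: 1000/CN − 10 with CN=25.575 → S = 5500/189 ≈ 29.101 in
Initial abstraction Ia = S/5 = (5500/189)/5 = 1100/189 ≈ 5.820 in
P − Ia = 8.730 − 5.820 = 54997/18900 ≈ 2.910 in (> 0, runoff occurs)
Q: (54997/18900)² ÷ (604997/18900) = 3024670009/11434443300 in (≈ 0.265 in)

Q = 3024670009/11434443300 in ≈ 0.265 in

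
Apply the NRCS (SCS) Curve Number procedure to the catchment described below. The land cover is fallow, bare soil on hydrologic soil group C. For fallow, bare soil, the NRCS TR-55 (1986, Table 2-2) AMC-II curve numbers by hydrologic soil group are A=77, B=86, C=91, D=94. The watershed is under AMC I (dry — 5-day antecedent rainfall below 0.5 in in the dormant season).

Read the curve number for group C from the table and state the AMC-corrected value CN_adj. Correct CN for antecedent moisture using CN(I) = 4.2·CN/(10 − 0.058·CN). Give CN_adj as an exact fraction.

CN_adj = 63700/787 ≈ 80.940

NRCS table: fallow, bare soil, soil group C → CN(II) = 91
CN(I) from CN(II)=91: (4.2·91)/(10 − 0.058·91) = 63700/787 ≈ 80.940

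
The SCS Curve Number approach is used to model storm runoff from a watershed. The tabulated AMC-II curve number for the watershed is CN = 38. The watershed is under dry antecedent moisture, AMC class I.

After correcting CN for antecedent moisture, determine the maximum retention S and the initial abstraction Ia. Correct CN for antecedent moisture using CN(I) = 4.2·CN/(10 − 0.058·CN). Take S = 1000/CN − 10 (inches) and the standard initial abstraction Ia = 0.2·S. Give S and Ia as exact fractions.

Adjust CN=38 to AMC I: 4.2·38/(10 − 0.058·38) → (798/5) ÷ (1949/250) = 39900/1949 ≈ 20.472
Retention S: 1000/CN − 10 with CN=20.472 → S = 15500/399 ≈ 38.847 in
Ia = 0.2S: 0.2·38.847 = 7.769 in (exactly 3100/399)

S = 15500/399 in ≈ 38.847 in; Ia = 3100/399 in ≈ 7.769 in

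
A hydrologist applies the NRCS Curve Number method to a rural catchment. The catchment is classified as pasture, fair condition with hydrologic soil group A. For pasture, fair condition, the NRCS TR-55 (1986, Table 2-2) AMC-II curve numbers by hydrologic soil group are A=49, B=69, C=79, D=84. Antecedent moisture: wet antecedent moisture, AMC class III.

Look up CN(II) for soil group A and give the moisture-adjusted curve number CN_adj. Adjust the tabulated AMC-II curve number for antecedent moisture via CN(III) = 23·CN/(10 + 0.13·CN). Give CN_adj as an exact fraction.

CN_adj = 112700/1637 ≈ 68.845

NRCS table: pasture, fair condition, soil group A → CN(II) = 49
Wet (AMC III): CN(III) = 23·49/(10 + 0.13·49) = 1127/(1637/100) = 112700/1637 ≈ 68.845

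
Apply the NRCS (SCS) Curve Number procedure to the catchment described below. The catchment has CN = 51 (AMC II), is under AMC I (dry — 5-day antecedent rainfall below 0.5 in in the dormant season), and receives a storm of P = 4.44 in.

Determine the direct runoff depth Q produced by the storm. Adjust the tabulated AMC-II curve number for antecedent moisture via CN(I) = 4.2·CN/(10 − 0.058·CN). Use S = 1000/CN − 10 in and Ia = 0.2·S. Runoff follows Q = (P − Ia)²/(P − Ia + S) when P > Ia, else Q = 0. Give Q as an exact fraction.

CN(I) from CN(II)=51: (4.2·51)/(10 − 0.058·51) = 15300/503 ≈ 30.417
S = 1000/(15300/503) − 10 = 3500/153 in ≈ 22.876 in
Ia = 0.2·(3500/153) = 700/153 in ≈ 4.575 in
P = 4.440 ≤ Ia = 4.575 in: entire storm abstracted, Q = 0.

Q = 0 in ≈ 0.000 in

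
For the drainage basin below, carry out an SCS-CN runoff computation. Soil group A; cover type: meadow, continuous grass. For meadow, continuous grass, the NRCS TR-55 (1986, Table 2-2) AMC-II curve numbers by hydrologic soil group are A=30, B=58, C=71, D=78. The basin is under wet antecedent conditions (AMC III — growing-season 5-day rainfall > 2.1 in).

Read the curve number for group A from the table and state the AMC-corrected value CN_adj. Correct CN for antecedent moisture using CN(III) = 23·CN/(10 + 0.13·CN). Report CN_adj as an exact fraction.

NRCS table: meadow, continuous grass, soil group A → CN(II) = 30
CN(III) from CN(II)=30: (23·30)/(10 + 0.13·30) = 6900/139 ≈ 49.640

CN_adj = 6900/139 ≈ 49.640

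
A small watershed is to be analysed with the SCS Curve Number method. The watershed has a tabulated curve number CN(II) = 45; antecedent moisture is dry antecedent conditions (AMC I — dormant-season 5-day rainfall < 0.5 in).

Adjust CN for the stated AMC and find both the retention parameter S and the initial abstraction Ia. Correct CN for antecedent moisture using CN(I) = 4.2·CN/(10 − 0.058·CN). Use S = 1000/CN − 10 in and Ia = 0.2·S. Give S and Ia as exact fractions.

S = 5500/189 in ≈ 29.101 in; Ia = 1100/189 in ≈ 5.820 in

CN(I) from CN(II)=45: (4.2·45)/(10 − 0.058·45) = 18900/739 ≈ 25.575
Max retention: S = 1000/(18900/739) − 10 = 5500/189 in (≈ 29.101 in)
Ia = 0.2S: 0.2·29.101 = 5.820 in (exactly 1100/189)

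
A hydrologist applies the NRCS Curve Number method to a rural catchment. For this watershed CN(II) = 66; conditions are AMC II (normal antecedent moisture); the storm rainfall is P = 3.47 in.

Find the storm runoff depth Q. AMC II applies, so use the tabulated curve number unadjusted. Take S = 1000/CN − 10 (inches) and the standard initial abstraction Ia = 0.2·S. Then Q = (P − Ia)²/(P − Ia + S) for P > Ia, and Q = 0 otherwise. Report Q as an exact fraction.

AMC II — tabulated CN = 66 applies directly.
Max retention: S = 1000/66 − 10 = 170/33 in (≈ 5.152 in)
Initial abstraction Ia = S/5 = (170/33)/5 = 34/33 ≈ 1.030 in
Excess rainfall: 3.470 − 1.030 = 2.440 in; P > Ia so Q > 0
Q = (8051/3300)²/((8051/3300) + 170/33) = (64818601/10890000)/(25051/3300) = 64818601/82668300 in ≈ 0.784 in

Q = 64818601/82668300 in ≈ 0.784 in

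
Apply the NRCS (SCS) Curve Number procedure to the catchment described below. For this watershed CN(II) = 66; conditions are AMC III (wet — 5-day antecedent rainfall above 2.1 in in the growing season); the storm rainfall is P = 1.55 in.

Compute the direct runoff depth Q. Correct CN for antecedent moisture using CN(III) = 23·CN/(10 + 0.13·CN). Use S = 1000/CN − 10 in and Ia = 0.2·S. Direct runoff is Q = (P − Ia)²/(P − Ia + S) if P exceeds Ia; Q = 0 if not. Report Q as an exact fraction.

Wet (AMC III): CN(III) = 23·66/(10 + 0.13·66) = 1518/(929/50) = 75900/929 ≈ 81.701
Max retention: S = 1000/(75900/929) − 10 = 1700/759 in (≈ 2.240 in)
Ia = 0.2·(1700/759) = 340/759 in ≈ 0.448 in
P − Ia = 1.550 − 0.448 = 16729/15180 ≈ 1.102 in (> 0, runoff occurs)
Q = (16729/15180)²/((16729/15180) + 1700/759) = (279859441/230432400)/(50729/15180) = 279859441/770066220 in ≈ 0.363 in

Q = 279859441/770066220 in ≈ 0.363 in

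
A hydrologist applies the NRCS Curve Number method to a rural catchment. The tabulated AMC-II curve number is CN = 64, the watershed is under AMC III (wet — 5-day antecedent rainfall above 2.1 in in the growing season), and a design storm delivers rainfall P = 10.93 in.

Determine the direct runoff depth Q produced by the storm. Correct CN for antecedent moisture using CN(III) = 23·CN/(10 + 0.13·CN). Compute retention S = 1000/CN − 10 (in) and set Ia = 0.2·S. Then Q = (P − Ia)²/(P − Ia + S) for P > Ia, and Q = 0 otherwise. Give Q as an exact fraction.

Q = 144168049/17042425 in ≈ 8.459 in

Adjust CN=64 to AMC III: 23·64/(10 + 0.13·64) → 1472 ÷ (458/25) = 18400/229 ≈ 80.349
Retention S: 1000/CN − 10 with CN=80.349 → S = 225/92 ≈ 2.446 in
Initial abstraction Ia = S/5 = (225/92)/5 = 45/92 ≈ 0.489 in
P − Ia = 10.930 − 0.489 = 12007/1150 ≈ 10.441 in (> 0, runoff occurs)
Runoff Q = (P−Ia)²/(P−Ia+S) = (10.441)²/(10.441+2.446) = 144168049/17042425 ≈ 8.459 in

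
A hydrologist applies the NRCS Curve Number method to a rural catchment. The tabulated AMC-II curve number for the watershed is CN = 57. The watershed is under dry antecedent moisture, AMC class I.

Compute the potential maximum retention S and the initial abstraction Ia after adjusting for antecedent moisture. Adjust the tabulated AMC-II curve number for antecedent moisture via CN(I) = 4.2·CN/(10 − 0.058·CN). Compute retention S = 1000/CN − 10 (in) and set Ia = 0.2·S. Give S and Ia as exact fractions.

CN(I) from CN(II)=57: (4.2·57)/(10 − 0.058·57) = 119700/3347 ≈ 35.763
S = 1000/(119700/3347) − 10 = 21500/1197 in ≈ 17.962 in
Ia = 0.2·(21500/1197) = 4300/1197 in ≈ 3.592 in

S = 21500/1197 in ≈ 17.962 in; Ia = 4300/1197 in ≈ 3.592 in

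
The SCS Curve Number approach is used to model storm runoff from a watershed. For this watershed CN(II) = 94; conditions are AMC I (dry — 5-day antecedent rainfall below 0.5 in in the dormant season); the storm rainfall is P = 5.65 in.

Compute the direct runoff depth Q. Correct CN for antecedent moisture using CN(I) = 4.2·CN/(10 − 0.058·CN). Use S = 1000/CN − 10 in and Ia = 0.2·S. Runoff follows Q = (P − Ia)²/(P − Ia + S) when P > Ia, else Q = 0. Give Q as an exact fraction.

Dry (AMC I): CN(I) = 4.2·94/(10 − 0.058·94) = (1974/5)/(1137/250) = 32900/379 ≈ 86.807
S = 1000/(32900/379) − 10 = 500/329 in ≈ 1.520 in
Ia = 0.2·(500/329) = 100/329 in ≈ 0.304 in
Excess rainfall: 5.650 − 0.304 = 5.346 in; P > Ia so Q > 0
Q = (35177/6580)²/((35177/6580) + 500/329) = (1237421329/43296400)/(45177/6580) = 1237421329/297264660 in ≈ 4.163 in

Q = 1237421329/297264660 in ≈ 4.163 in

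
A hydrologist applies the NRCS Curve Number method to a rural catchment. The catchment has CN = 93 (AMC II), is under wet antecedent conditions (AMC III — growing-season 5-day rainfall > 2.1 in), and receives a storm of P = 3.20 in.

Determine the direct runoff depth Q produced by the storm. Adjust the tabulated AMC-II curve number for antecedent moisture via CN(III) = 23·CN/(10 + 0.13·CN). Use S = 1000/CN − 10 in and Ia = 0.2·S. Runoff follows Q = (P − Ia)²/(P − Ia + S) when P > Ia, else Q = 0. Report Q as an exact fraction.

Adjust CN=93 to AMC III: 23·93/(10 + 0.13·93) → 2139 ÷ (2209/100) = 213900/2209 ≈ 96.831
S = 1000/(213900/2209) − 10 = 700/2139 in ≈ 0.327 in
Initial abstraction Ia = S/5 = (700/2139)/5 = 140/2139 ≈ 0.065 in
Since P=3.200 > Ia=0.065: effective rainfall P−Ia = 33524/10695 in
Q = (33524/10695)²/((33524/10695) + 700/2139) = (1123858576/114383025)/(37024/10695) = 70241161/24748230 in ≈ 2.838 in

Q = 70241161/24748230 in ≈ 2.838 in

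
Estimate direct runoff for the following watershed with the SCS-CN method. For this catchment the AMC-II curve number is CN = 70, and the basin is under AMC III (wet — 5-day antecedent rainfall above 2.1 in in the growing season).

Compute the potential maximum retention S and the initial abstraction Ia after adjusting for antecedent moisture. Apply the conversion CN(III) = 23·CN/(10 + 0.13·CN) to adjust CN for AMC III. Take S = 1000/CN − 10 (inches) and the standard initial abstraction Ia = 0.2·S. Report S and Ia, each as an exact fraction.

S = 300/161 in ≈ 1.863 in; Ia = 60/161 in ≈ 0.373 in

Wet (AMC III): CN(III) = 23·70/(10 + 0.13·70) = 1610/(191/10) = 16100/191 ≈ 84.293
S = 1000/(16100/191) − 10 = 300/161 in ≈ 1.863 in
Ia = 0.2S: 0.2·1.863 = 0.373 in (exactly 60/161)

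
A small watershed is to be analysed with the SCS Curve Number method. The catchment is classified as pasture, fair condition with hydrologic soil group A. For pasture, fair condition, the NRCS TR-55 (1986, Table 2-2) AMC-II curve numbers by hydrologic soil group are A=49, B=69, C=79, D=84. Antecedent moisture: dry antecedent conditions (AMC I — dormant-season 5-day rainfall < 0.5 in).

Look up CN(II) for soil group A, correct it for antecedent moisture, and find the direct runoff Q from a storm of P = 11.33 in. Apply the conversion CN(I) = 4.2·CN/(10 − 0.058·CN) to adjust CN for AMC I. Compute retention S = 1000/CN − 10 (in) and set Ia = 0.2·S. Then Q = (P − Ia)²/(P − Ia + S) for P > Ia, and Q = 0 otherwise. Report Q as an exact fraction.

Q = 47794267161/36653631700 in ≈ 1.304 in

NRCS table: pasture, fair condition, soil group A → CN(II) = 49
Dry (AMC I): CN(I) = 4.2·49/(10 − 0.058·49) = (1029/5)/(3579/500) = 34300/1193 ≈ 28.751
Retention S: 1000/CN − 10 with CN=28.751 → S = 8500/343 ≈ 24.781 in
Ia = 0.2S: 0.2·24.781 = 4.956 in (exactly 1700/343)
Since P=11.330 > Ia=4.956: effective rainfall P−Ia = 218619/34300 in
Runoff Q = (P−Ia)²/(P−Ia+S) = (6.374)²/(6.374+24.781) = 47794267161/36653631700 ≈ 1.304 in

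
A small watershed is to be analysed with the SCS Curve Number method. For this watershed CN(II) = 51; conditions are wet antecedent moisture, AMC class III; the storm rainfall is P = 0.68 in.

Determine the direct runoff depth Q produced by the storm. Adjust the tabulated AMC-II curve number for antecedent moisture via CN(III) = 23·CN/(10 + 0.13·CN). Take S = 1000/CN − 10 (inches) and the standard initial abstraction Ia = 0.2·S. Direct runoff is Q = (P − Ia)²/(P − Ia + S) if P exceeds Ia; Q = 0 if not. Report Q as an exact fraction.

Q = 0 in ≈ 0.000 in

Adjust CN=51 to AMC III: 23·51/(10 + 0.13·51) → 1173 ÷ (1663/100) = 117300/1663 ≈ 70.535
Max retention: S = 1000/(117300/1663) − 10 = 4900/1173 in (≈ 4.177 in)
Ia = 0.2·(4900/1173) = 980/1173 in ≈ 0.835 in
P = 0.680 ≤ Ia = 0.835 in: entire storm abstracted, Q = 0.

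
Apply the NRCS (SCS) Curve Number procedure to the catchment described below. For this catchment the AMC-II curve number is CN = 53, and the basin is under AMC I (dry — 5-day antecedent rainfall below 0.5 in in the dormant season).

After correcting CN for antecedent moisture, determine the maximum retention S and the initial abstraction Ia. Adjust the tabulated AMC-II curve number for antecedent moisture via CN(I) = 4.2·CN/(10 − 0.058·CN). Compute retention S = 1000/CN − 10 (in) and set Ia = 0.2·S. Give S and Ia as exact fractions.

S = 23500/1113 in ≈ 21.114 in; Ia = 4700/1113 in ≈ 4.223 in

CN(I) from CN(II)=53: (4.2·53)/(10 − 0.058·53) = 111300/3463 ≈ 32.140
Max retention: S = 1000/(111300/3463) − 10 = 23500/1113 in (≈ 21.114 in)
Initial abstraction Ia = S/5 = (23500/1113)/5 = 4700/1113 ≈ 4.223 in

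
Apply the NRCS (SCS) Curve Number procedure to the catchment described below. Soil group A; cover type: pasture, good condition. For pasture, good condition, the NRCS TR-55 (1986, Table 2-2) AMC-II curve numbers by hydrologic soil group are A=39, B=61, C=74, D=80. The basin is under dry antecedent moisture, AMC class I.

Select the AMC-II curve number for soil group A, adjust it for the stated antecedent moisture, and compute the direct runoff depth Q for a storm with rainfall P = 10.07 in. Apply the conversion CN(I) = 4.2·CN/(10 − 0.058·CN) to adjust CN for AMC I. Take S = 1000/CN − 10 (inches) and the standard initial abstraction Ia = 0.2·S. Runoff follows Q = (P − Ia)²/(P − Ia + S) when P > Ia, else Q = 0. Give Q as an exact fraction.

Q = 46110261289/267381632700 in ≈ 0.172 in

NRCS table: pasture, good condition, soil group A → CN(II) = 39
Dry (AMC I): CN(I) = 4.2·39/(10 − 0.058·39) = (819/5)/(3869/500) = 81900/3869 ≈ 21.168
Max retention: S = 1000/(81900/3869) − 10 = 30500/819 in (≈ 37.241 in)
Initial abstraction Ia = S/5 = (30500/819)/5 = 6100/819 ≈ 7.448 in
Since P=10.070 > Ia=7.448: effective rainfall P−Ia = 214733/81900 in
Q: (214733/81900)² ÷ (3264733/81900) = 46110261289/267381632700 in (≈ 0.172 in)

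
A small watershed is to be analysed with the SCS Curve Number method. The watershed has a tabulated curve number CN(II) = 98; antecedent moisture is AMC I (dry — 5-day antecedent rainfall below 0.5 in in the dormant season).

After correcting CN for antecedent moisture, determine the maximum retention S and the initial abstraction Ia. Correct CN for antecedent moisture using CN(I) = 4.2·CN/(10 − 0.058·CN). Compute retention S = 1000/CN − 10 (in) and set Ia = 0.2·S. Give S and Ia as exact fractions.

S = 500/1029 in ≈ 0.486 in; Ia = 100/1029 in ≈ 0.097 in

Dry (AMC I): CN(I) = 4.2·98/(10 − 0.058·98) = (2058/5)/(1079/250) = 102900/1079 ≈ 95.366
Retention S: 1000/CN − 10 with CN=95.366 → S = 500/1029 ≈ 0.486 in
Ia = 0.2·(500/1029) = 100/1029 in ≈ 0.097 in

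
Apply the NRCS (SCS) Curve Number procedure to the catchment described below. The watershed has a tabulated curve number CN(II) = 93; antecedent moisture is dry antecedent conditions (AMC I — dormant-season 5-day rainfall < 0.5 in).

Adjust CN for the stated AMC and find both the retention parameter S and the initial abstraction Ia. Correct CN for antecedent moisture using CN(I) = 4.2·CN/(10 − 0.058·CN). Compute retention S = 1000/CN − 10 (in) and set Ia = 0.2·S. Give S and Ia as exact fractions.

S = 500/279 in ≈ 1.792 in; Ia = 100/279 in ≈ 0.358 in

Adjust CN=93 to AMC I: 4.2·93/(10 − 0.058·93) → (1953/5) ÷ (2303/500) = 27900/329 ≈ 84.802
Max retention: S = 1000/(27900/329) − 10 = 500/279 in (≈ 1.792 in)
Ia = 0.2S: 0.2·1.792 = 0.358 in (exactly 100/279)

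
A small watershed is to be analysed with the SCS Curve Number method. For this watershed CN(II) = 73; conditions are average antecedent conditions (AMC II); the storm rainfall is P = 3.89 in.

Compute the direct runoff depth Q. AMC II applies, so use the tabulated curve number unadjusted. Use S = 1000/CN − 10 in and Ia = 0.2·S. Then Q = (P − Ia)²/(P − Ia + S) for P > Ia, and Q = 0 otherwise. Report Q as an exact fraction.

Q = 528862009/364978100 in ≈ 1.449 in

CN(II) = 73; AMC II needs no correction.
Max retention: S = 1000/73 − 10 = 270/73 in (≈ 3.699 in)
Initial abstraction Ia = S/5 = (270/73)/5 = 54/73 ≈ 0.740 in
P − Ia = 3.890 − 0.740 = 22997/7300 ≈ 3.150 in (> 0, runoff occurs)
Runoff Q = (P−Ia)²/(P−Ia+S) = (3.150)²/(3.150+3.699) = 528862009/364978100 ≈ 1.449 in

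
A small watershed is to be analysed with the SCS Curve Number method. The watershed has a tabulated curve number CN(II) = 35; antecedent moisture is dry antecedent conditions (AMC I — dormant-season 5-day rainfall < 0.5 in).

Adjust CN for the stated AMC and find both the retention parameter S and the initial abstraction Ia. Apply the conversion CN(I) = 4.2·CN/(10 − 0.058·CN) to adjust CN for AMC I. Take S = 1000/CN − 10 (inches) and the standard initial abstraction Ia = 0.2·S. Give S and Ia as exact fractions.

Dry (AMC I): CN(I) = 4.2·35/(10 − 0.058·35) = 147/(797/100) = 14700/797 ≈ 18.444
Retention S: 1000/CN − 10 with CN=18.444 → S = 6500/147 ≈ 44.218 in
Ia = 0.2S: 0.2·44.218 = 8.844 in (exactly 1300/147)

S = 6500/147 in ≈ 44.218 in; Ia = 1300/147 in ≈ 8.844 in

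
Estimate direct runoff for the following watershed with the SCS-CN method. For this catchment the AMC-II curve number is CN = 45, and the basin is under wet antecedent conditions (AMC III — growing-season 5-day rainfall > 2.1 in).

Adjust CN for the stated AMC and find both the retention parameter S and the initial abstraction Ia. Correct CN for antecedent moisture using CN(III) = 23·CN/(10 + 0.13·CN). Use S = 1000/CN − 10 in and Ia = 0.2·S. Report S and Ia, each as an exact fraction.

Adjust CN=45 to AMC III: 23·45/(10 + 0.13·45) → 1035 ÷ (317/20) = 20700/317 ≈ 65.300
S = 1000/(20700/317) − 10 = 1100/207 in ≈ 5.314 in
Initial abstraction Ia = S/5 = (1100/207)/5 = 220/207 ≈ 1.063 in

S = 1100/207 in ≈ 5.314 in; Ia = 220/207 in ≈ 1.063 in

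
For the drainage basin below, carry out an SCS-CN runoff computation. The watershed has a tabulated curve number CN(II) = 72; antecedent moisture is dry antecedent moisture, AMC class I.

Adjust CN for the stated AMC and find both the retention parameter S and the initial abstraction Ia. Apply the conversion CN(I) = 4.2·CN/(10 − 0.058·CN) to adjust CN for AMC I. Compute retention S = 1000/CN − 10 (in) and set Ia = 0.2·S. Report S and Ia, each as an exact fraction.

S = 250/27 in ≈ 9.259 in; Ia = 50/27 in ≈ 1.852 in

Dry (AMC I): CN(I) = 4.2·72/(10 − 0.058·72) = (1512/5)/(728/125) = 675/13 ≈ 51.923
Retention S: 1000/CN − 10 with CN=51.923 → S = 250/27 ≈ 9.259 in
Ia = 0.2·(250/27) = 50/27 in ≈ 1.852 in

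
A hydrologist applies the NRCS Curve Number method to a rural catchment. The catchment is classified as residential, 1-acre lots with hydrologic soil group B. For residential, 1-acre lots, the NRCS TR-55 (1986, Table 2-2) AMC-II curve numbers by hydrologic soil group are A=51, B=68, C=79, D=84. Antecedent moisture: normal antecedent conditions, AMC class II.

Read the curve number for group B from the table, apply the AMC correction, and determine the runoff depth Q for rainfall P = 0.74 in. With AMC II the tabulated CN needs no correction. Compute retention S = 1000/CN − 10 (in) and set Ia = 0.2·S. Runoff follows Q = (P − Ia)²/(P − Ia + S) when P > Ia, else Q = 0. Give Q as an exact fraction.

NRCS table: residential, 1-acre lots, soil group B → CN(II) = 68
Average conditions: CN = 68 (no AMC adjustment).
Retention S: 1000/CN − 10 with CN=68.000 → S = 80/17 ≈ 4.706 in
Ia = 0.2S: 0.2·4.706 = 0.941 in (exactly 16/17)
P = 0.740 ≤ Ia = 0.941 in: entire storm abstracted, Q = 0.

Q = 0 in ≈ 0.000 in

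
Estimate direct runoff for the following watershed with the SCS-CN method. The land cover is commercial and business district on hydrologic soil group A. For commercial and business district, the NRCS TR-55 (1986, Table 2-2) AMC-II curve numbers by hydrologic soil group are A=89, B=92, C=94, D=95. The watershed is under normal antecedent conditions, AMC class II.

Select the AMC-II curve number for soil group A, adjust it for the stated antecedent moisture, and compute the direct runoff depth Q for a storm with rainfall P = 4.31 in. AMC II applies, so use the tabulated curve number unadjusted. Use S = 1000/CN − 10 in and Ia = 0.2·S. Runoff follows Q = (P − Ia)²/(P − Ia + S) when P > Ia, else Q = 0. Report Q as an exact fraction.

Q = 1307473281/419715100 in ≈ 3.115 in

NRCS table: commercial and business district, soil group A → CN(II) = 89
CN(II) = 89; AMC II needs no correction.
S = 1000/89 − 10 = 110/89 in ≈ 1.236 in
Initial abstraction Ia = S/5 = (110/89)/5 = 22/89 ≈ 0.247 in
Excess rainfall: 4.310 − 0.247 = 4.063 in; P > Ia so Q > 0
Q: (36159/8900)² ÷ (47159/8900) = 1307473281/419715100 in (≈ 3.115 in)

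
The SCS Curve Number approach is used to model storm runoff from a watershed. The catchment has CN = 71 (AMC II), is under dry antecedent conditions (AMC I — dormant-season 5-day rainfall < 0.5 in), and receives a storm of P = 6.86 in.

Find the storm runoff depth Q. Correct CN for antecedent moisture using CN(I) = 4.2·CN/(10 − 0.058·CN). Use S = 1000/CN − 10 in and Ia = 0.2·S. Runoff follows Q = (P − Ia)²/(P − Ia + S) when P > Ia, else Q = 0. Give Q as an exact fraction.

Q = 134258486569/81364839150 in ≈ 1.650 in

CN(I) from CN(II)=71: (4.2·71)/(10 − 0.058·71) = 149100/2941 ≈ 50.697
S = 1000/(149100/2941) − 10 = 14500/1491 in ≈ 9.725 in
Ia = 0.2S: 0.2·9.725 = 1.945 in (exactly 2900/1491)
Excess rainfall: 6.860 − 1.945 = 4.915 in; P > Ia so Q > 0
Runoff Q = (P−Ia)²/(P−Ia+S) = (4.915)²/(4.915+9.725) = 134258486569/81364839150 ≈ 1.650 in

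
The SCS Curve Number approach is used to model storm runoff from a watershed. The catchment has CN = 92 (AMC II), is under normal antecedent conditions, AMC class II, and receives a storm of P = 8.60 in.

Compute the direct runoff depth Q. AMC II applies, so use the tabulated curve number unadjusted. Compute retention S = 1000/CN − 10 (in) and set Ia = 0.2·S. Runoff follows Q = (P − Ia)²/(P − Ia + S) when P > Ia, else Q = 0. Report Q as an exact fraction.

Average conditions: CN = 92 (no AMC adjustment).
Retention S: 1000/CN − 10 with CN=92.000 → S = 20/23 ≈ 0.870 in
Ia = 0.2·(20/23) = 4/23 in ≈ 0.174 in
Since P=8.600 > Ia=0.174: effective rainfall P−Ia = 969/115 in
Q: (969/115)² ÷ (1069/115) = 938961/122935 in (≈ 7.638 in)

Q = 938961/122935 in ≈ 7.638 in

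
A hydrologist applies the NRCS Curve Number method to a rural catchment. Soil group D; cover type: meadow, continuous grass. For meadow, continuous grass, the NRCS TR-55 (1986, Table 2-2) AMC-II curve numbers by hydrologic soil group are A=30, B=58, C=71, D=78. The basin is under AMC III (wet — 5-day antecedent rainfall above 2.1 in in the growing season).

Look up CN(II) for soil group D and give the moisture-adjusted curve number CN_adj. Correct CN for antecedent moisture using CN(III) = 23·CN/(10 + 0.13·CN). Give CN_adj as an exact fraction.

CN_adj = 89700/1007 ≈ 89.076

NRCS table: meadow, continuous grass, soil group D → CN(II) = 78
CN(III) from CN(II)=78: (23·78)/(10 + 0.13·78) = 89700/1007 ≈ 89.076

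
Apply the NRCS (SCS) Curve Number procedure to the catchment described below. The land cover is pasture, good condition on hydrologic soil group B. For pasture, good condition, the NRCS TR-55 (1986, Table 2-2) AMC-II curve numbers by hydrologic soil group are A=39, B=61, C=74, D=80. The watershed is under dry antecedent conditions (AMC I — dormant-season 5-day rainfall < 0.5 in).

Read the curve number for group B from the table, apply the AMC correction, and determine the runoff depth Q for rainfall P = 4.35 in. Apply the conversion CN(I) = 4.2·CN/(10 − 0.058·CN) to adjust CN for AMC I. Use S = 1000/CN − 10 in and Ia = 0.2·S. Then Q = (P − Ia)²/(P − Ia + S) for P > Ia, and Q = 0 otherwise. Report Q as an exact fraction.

NRCS table: pasture, good condition, soil group B → CN(II) = 61
Adjust CN=61 to AMC I: 4.2·61/(10 − 0.058·61) → (1281/5) ÷ (3231/500) = 42700/1077 ≈ 39.647
Retention S: 1000/CN − 10 with CN=39.647 → S = 6500/427 ≈ 15.222 in
Initial abstraction Ia = S/5 = (6500/427)/5 = 1300/427 ≈ 3.044 in
P − Ia = 4.350 − 3.044 = 11149/8540 ≈ 1.306 in (> 0, runoff occurs)
Q = (11149/8540)²/((11149/8540) + 6500/427) = (124300201/72931600)/(141149/8540) = 124300201/1205412460 in ≈ 0.103 in

Q = 124300201/1205412460 in ≈ 0.103 in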